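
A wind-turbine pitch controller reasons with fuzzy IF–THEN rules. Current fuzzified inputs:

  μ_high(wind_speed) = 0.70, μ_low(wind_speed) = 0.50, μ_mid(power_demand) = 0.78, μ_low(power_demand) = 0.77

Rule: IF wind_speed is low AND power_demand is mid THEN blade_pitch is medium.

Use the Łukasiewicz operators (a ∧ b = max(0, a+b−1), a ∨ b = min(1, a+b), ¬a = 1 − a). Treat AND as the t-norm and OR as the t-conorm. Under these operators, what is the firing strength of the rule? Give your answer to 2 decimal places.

firing strength: low=0.50, mid=0.78; AND[max(0, a+b−1)] → w = 0.28

0.28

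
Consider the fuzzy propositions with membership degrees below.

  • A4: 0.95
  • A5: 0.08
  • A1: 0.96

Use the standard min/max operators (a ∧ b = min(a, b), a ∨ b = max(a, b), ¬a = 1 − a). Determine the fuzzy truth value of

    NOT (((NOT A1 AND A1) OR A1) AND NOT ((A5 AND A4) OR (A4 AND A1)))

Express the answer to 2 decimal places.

NOT A1 = 1 − 0.96 = 0.04
NOT A1 AND A1 = min(a, b) on (0.04, 0.96) = 0.04
(NOT A1 AND A1) OR A1 = max(a, b) on (0.04, 0.96) = 0.96
A5 AND A4 = min(a, b) on (0.08, 0.95) = 0.08
A4 AND A1 = min(a, b) on (0.95, 0.96) = 0.95
(A5 AND A4) OR (A4 AND A1) = max(a, b) on (0.08, 0.95) = 0.95
NOT ((A5 AND A4) OR (A4 AND A1)) = 1 − 0.95 = 0.05
((NOT A1 AND A1) OR A1) AND NOT ((A5 AND A4) OR (A4 AND A1)) = min(a, b) on (0.96, 0.05) = 0.05
NOT (((NOT A1 AND A1) OR A1) AND NOT ((A5 AND A4) OR (A4 AND A1))) = 1 − 0.05 = 0.95

0.95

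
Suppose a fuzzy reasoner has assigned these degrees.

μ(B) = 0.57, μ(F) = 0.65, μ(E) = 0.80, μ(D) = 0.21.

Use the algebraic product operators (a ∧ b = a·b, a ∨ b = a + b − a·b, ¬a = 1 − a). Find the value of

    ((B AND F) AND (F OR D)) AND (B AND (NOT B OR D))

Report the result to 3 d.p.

B AND F = a·b on (0.5700, 0.6500) = 0.3705
F OR D = a + b − a·b on (0.6500, 0.2100) = 0.7235
(B AND F) AND (F OR D) = a·b on (0.3705, 0.7235) = 0.2681
NOT B = 1 − 0.5700 = 0.4300
NOT B OR D = a + b − a·b on (0.4300, 0.2100) = 0.5497
B AND (NOT B OR D) = a·b on (0.5700, 0.5497) = 0.3133
((B AND F) AND (F OR D)) AND (B AND (NOT B OR D)) = a·b on (0.2681, 0.3133) = 0.0840

0.084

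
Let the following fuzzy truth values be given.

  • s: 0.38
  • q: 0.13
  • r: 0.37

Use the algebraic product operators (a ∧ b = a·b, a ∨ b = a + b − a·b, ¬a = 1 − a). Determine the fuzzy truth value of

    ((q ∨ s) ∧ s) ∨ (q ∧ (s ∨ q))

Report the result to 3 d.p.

q ∨ s = a + b − a·b on (0.1300, 0.3800) = 0.4606
(q ∨ s) ∧ s = a·b on (0.4606, 0.3800) = 0.1750
s ∨ q = a + b − a·b on (0.3800, 0.1300) = 0.4606
q ∧ (s ∨ q) = a·b on (0.1300, 0.4606) = 0.0599
((q ∨ s) ∧ s) ∨ (q ∧ (s ∨ q)) = a + b − a·b on (0.1750, 0.0599) = 0.2244

0.224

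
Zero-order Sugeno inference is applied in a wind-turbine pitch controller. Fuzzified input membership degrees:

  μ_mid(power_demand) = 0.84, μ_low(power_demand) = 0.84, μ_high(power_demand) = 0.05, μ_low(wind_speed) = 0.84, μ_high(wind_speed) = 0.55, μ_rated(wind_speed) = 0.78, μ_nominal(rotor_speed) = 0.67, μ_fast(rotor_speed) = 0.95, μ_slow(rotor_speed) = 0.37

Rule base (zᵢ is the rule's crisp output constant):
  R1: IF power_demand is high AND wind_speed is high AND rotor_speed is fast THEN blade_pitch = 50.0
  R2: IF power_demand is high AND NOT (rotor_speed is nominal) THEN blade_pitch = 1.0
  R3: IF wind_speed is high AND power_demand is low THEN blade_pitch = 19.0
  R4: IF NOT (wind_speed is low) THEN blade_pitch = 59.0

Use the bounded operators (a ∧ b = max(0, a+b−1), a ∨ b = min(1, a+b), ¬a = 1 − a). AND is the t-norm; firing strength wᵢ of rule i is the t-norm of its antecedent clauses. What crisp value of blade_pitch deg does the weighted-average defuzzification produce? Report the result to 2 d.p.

R1 (z=50.0): high=0.05, high=0.55, fast=0.95; AND[max(0, a+b−1)] → w = 0.00
R2 (z=1.0): high=0.05, ¬nominal=1−0.67=0.33; AND[max(0, a+b−1)] → w = 0.00
R3 (z=19.0): high=0.55, low=0.84; AND[max(0, a+b−1)] → w = 0.39
R4 (z=59.0): ¬low=1−0.84=0.16 → w = 0.16
Weighted average = (0.00·50.0 + 0.00·1.0 + 0.39·19.0 + 0.16·59.0) / (0.00 + 0.00 + 0.39 + 0.16)
  = 16.8500 / 0.5500 = 30.64

30.64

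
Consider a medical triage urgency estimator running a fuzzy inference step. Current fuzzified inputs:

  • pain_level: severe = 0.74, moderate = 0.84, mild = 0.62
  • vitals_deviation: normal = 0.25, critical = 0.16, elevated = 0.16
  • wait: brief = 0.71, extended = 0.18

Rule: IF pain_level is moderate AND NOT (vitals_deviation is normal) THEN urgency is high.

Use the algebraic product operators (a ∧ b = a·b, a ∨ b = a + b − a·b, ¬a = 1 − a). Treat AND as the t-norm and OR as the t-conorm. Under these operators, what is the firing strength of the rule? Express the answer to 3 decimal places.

0.630

firing strength: moderate=0.84, ¬normal=1−0.25=0.75; AND[a·b] → w = 0.6300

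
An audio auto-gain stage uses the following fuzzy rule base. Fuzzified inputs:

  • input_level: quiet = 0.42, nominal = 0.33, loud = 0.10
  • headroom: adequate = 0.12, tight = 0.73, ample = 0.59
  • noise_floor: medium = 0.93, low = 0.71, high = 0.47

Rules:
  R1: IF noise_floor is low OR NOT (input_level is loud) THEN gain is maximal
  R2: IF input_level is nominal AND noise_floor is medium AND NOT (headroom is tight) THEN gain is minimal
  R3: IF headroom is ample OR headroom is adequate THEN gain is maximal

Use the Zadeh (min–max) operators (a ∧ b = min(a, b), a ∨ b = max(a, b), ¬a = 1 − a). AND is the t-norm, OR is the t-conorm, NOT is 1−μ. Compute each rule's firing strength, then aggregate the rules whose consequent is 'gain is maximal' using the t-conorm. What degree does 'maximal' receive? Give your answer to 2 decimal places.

R1: low=0.71, ¬loud=1−0.10=0.90; OR[max(a, b)] → w = 0.90
R2: nominal=0.33, medium=0.93, ¬tight=1−0.73=0.27; AND[min(a, b)] → w = 0.27
R3: ample=0.59, adequate=0.12; OR[max(a, b)] → w = 0.59
Rules with consequent 'maximal': {R1, R3} → strengths 0.90, 0.59
Aggregate via t-conorm [max(a, b)]: 0.90

0.90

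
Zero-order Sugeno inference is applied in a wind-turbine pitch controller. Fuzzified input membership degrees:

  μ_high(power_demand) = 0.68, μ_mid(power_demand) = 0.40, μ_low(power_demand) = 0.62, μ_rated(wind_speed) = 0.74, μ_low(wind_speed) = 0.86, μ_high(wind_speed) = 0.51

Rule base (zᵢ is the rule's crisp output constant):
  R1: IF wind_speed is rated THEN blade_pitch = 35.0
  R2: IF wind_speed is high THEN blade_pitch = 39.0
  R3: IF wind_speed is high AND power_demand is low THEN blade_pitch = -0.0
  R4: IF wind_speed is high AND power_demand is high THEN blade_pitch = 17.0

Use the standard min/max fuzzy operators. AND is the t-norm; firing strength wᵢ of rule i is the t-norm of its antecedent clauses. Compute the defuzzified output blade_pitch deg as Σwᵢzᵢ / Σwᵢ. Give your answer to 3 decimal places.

23.991

R1 (z=35.0): rated=0.74 → w = 0.74
R2 (z=39.0): high=0.51 → w = 0.51
R3 (z=-0.0): high=0.51, low=0.62; AND[min(a, b)] → w = 0.51
R4 (z=17.0): high=0.51, high=0.68; AND[min(a, b)] → w = 0.51
Weighted average = (0.74·35.0 + 0.51·39.0 + 0.51·-0.0 + 0.51·17.0) / (0.74 + 0.51 + 0.51 + 0.51)
  = 54.4600 / 2.2700 = 23.991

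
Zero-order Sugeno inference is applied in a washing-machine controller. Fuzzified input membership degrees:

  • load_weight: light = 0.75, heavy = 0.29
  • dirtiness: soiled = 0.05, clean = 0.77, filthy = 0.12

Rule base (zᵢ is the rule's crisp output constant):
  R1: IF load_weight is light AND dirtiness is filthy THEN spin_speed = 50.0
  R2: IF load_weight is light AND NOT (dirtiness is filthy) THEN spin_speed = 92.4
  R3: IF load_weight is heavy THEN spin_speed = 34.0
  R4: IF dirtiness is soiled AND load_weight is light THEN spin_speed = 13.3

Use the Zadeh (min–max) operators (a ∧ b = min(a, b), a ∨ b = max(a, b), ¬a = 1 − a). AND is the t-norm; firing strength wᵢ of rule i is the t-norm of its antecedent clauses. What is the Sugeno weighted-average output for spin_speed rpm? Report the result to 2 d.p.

R1 (z=50.0): light=0.75, filthy=0.12; AND[min(a, b)] → w = 0.12
R2 (z=92.4): light=0.75, ¬filthy=1−0.12=0.88; AND[min(a, b)] → w = 0.75
R3 (z=34.0): heavy=0.29 → w = 0.29
R4 (z=13.3): soiled=0.05, light=0.75; AND[min(a, b)] → w = 0.05
Weighted average = (0.12·50.0 + 0.75·92.4 + 0.29·34.0 + 0.05·13.3) / (0.12 + 0.75 + 0.29 + 0.05)
  = 85.8250 / 1.2100 = 70.93

70.93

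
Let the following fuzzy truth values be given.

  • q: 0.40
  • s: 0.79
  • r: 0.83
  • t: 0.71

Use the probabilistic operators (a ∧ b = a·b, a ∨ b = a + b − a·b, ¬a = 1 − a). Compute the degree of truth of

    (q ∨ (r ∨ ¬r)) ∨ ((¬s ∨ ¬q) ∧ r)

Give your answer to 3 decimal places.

0.963

¬r = 1 − 0.8300 = 0.1700
r ∨ ¬r = a + b − a·b on (0.8300, 0.1700) = 0.8589
q ∨ (r ∨ ¬r) = a + b − a·b on (0.4000, 0.8589) = 0.9153
¬s = 1 − 0.7900 = 0.2100
¬q = 1 − 0.4000 = 0.6000
¬s ∨ ¬q = a + b − a·b on (0.2100, 0.6000) = 0.6840
(¬s ∨ ¬q) ∧ r = a·b on (0.6840, 0.8300) = 0.5677
(q ∨ (r ∨ ¬r)) ∨ ((¬s ∨ ¬q) ∧ r) = a + b − a·b on (0.9153, 0.5677) = 0.9634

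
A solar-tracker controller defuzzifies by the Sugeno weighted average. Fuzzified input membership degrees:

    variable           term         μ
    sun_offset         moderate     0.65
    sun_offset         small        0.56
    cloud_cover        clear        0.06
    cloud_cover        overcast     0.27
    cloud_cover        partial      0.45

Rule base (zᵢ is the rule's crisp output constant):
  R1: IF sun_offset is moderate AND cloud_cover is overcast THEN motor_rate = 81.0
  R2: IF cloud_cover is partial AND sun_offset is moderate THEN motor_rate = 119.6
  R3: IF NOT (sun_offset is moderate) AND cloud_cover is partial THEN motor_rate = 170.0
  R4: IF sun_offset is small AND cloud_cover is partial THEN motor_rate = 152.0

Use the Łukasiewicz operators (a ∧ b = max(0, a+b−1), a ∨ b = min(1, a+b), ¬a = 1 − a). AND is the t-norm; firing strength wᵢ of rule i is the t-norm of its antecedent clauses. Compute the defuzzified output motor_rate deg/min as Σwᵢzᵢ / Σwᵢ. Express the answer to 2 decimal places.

R1 (z=81.0): moderate=0.65, overcast=0.27; AND[max(0, a+b−1)] → w = 0.00
R2 (z=119.6): partial=0.45, moderate=0.65; AND[max(0, a+b−1)] → w = 0.10
R3 (z=170.0): ¬moderate=1−0.65=0.35, partial=0.45; AND[max(0, a+b−1)] → w = 0.00
R4 (z=152.0): small=0.56, partial=0.45; AND[max(0, a+b−1)] → w = 0.01
Weighted average = (0.00·81.0 + 0.10·119.6 + 0.00·170.0 + 0.01·152.0) / (0.00 + 0.10 + 0.00 + 0.01)
  = 13.4800 / 0.1100 = 122.55

122.55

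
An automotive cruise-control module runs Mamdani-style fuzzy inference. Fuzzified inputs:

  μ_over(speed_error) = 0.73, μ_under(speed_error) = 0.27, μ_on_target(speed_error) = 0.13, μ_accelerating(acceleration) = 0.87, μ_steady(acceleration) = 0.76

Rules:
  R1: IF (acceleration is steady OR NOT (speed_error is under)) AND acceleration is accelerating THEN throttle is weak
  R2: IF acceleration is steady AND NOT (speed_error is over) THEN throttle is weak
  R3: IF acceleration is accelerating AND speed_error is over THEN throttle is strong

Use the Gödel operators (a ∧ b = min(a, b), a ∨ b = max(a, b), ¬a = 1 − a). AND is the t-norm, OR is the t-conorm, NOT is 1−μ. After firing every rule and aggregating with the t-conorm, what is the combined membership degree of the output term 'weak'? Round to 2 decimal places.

R1: (steady=0.76 OR ¬under=1−0.27=0.73) = 0.76; AND[min(a, b)] with accelerating=0.87 → w = 0.76
R2: steady=0.76, ¬over=1−0.73=0.27; AND[min(a, b)] → w = 0.27
R3: accelerating=0.87, over=0.73; AND[min(a, b)] → w = 0.73
Rules with consequent 'weak': {R1, R2} → strengths 0.76, 0.27
Aggregate via t-conorm [max(a, b)]: 0.76

0.76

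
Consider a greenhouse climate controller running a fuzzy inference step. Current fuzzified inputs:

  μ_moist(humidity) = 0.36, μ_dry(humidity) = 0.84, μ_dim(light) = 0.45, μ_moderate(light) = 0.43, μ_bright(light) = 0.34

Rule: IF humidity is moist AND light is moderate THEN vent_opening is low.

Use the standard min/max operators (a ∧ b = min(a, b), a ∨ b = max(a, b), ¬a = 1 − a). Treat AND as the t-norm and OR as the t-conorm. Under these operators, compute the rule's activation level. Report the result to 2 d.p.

0.36

firing strength: moist=0.36, moderate=0.43; AND[min(a, b)] → w = 0.36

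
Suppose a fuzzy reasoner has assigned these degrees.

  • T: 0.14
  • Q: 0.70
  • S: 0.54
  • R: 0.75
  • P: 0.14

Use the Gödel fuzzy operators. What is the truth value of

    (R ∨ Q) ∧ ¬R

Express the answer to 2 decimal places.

R ∨ Q = max(a, b) on (0.75, 0.70) = 0.75
¬R = 1 − 0.75 = 0.25
(R ∨ Q) ∧ ¬R = min(a, b) on (0.75, 0.25) = 0.25

0.25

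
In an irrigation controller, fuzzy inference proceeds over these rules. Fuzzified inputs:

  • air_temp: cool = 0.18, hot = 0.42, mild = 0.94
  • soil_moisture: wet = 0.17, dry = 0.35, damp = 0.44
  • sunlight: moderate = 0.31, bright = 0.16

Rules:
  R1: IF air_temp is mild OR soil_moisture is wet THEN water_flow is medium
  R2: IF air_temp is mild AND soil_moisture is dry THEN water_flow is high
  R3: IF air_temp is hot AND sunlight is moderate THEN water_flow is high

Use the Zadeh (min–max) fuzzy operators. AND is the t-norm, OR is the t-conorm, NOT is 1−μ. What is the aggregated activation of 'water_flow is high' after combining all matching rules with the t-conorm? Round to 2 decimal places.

R1: mild=0.94, wet=0.17; OR[max(a, b)] → w = 0.94
R2: mild=0.94, dry=0.35; AND[min(a, b)] → w = 0.35
R3: hot=0.42, moderate=0.31; AND[min(a, b)] → w = 0.31
Rules with consequent 'high': {R2, R3} → strengths 0.35, 0.31
Aggregate via t-conorm [max(a, b)]: 0.35

0.35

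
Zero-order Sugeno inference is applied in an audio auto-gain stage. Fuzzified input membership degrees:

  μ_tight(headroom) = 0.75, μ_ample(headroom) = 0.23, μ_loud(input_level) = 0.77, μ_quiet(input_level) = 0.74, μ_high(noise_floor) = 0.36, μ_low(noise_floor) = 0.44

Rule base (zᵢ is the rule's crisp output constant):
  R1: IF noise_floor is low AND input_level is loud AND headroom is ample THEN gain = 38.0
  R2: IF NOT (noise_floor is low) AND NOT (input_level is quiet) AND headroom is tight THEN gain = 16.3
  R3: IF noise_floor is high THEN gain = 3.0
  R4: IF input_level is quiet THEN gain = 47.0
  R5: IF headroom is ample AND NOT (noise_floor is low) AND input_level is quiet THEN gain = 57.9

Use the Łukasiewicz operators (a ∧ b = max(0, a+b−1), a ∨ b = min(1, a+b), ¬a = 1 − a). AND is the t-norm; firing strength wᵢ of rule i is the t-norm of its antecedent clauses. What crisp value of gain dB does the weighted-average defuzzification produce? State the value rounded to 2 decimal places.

32.60

R1 (z=38.0): low=0.44, loud=0.77, ample=0.23; AND[max(0, a+b−1)] → w = 0.00
R2 (z=16.3): ¬low=1−0.44=0.56, ¬quiet=1−0.74=0.26, tight=0.75; AND[max(0, a+b−1)] → w = 0.00
R3 (z=3.0): high=0.36 → w = 0.36
R4 (z=47.0): quiet=0.74 → w = 0.74
R5 (z=57.9): ample=0.23, ¬low=1−0.44=0.56, quiet=0.74; AND[max(0, a+b−1)] → w = 0.00
Weighted average = (0.00·38.0 + 0.00·16.3 + 0.36·3.0 + 0.74·47.0 + 0.00·57.9) / (0.00 + 0.00 + 0.36 + 0.74 + 0.00)
  = 35.8600 / 1.1000 = 32.60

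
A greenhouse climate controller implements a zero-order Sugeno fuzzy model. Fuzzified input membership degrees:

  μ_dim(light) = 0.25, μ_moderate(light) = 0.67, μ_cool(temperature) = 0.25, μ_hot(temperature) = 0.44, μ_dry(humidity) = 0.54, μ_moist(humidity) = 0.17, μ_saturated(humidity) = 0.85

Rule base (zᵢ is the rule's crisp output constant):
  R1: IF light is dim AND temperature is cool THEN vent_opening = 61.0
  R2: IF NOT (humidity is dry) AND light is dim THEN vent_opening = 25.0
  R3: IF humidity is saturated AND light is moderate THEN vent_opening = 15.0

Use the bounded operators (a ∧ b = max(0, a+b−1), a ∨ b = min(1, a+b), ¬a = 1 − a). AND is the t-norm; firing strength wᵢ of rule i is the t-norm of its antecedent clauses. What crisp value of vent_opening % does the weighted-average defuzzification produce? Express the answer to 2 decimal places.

15.00

R1 (z=61.0): dim=0.25, cool=0.25; AND[max(0, a+b−1)] → w = 0.00
R2 (z=25.0): ¬dry=1−0.54=0.46, dim=0.25; AND[max(0, a+b−1)] → w = 0.00
R3 (z=15.0): saturated=0.85, moderate=0.67; AND[max(0, a+b−1)] → w = 0.52
Weighted average = (0.00·61.0 + 0.00·25.0 + 0.52·15.0) / (0.00 + 0.00 + 0.52)
  = 7.8000 / 0.5200 = 15.00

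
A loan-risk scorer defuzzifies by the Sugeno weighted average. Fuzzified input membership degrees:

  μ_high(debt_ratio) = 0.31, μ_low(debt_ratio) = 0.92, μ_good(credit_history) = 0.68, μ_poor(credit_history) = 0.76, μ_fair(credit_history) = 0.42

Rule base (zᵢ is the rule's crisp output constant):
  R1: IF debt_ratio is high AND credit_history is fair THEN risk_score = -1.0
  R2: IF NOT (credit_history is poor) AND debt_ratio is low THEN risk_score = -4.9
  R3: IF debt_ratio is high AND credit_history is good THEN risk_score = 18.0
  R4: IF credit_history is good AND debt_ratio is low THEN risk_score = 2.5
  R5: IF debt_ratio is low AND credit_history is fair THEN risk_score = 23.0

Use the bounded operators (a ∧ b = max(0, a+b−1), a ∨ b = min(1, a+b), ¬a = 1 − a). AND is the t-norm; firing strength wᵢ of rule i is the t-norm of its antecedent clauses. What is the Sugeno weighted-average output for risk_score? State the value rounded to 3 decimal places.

7.760

R1 (z=-1.0): high=0.31, fair=0.42; AND[max(0, a+b−1)] → w = 0.00
R2 (z=-4.9): ¬poor=1−0.76=0.24, low=0.92; AND[max(0, a+b−1)] → w = 0.16
R3 (z=18.0): high=0.31, good=0.68; AND[max(0, a+b−1)] → w = 0.00
R4 (z=2.5): good=0.68, low=0.92; AND[max(0, a+b−1)] → w = 0.60
R5 (z=23.0): low=0.92, fair=0.42; AND[max(0, a+b−1)] → w = 0.34
Weighted average = (0.00·-1.0 + 0.16·-4.9 + 0.00·18.0 + 0.60·2.5 + 0.34·23.0) / (0.00 + 0.16 + 0.00 + 0.60 + 0.34)
  = 8.5360 / 1.1000 = 7.760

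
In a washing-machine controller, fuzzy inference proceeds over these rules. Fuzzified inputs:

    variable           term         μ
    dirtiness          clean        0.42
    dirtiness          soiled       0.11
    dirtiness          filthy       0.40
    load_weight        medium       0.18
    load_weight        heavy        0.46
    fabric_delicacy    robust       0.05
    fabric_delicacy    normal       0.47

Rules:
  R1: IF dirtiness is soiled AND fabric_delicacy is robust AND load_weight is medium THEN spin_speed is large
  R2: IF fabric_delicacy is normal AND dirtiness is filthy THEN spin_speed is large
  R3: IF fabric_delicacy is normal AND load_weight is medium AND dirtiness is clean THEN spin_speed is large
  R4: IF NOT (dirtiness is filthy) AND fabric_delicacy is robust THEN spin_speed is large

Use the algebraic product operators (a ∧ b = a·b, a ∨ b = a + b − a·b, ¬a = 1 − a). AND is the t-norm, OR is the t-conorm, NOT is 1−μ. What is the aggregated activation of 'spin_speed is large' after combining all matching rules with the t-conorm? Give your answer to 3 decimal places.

0.241

R1: soiled=0.11, robust=0.05, medium=0.18; AND[a·b] → w = 0.0010
R2: normal=0.47, filthy=0.40; AND[a·b] → w = 0.1880
R3: normal=0.47, medium=0.18, clean=0.42; AND[a·b] → w = 0.0355
R4: ¬filthy=1−0.40=0.60, robust=0.05; AND[a·b] → w = 0.0300
Rules with consequent 'large': {R1, R2, R3, R4} → strengths 0.0010, 0.1880, 0.0355, 0.0300
Aggregate via t-conorm [a + b − a·b]: 0.2411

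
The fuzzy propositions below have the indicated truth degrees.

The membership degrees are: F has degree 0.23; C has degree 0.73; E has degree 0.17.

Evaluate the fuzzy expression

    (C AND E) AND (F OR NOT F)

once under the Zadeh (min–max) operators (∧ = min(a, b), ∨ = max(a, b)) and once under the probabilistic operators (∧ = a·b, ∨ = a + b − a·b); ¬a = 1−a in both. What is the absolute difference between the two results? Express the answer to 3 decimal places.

Under Zadeh (min–max):
  C AND E = min(a, b) on (0.73, 0.17) = 0.17
  NOT F = 1 − 0.23 = 0.77
  F OR NOT F = max(a, b) on (0.23, 0.77) = 0.77
  (C AND E) AND (F OR NOT F) = min(a, b) on (0.17, 0.77) = 0.17
  → value = 0.1700
Under probabilistic:
  C AND E = a·b on (0.7300, 0.1700) = 0.1241
  NOT F = 1 − 0.2300 = 0.7700
  F OR NOT F = a + b − a·b on (0.2300, 0.7700) = 0.8229
  (C AND E) AND (F OR NOT F) = a·b on (0.1241, 0.8229) = 0.1021
  → value = 0.1021
|0.1700 − 0.1021| = 0.068

0.068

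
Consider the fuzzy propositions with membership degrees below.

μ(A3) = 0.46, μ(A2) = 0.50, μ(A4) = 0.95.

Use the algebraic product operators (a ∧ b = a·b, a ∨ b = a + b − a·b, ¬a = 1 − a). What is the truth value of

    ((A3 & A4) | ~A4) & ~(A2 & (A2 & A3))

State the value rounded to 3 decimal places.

0.412

A3 & A4 = a·b on (0.4600, 0.9500) = 0.4370
~A4 = 1 − 0.9500 = 0.0500
(A3 & A4) | ~A4 = a + b − a·b on (0.4370, 0.0500) = 0.4652
A2 & A3 = a·b on (0.5000, 0.4600) = 0.2300
A2 & (A2 & A3) = a·b on (0.5000, 0.2300) = 0.1150
~(A2 & (A2 & A3)) = 1 − 0.1150 = 0.8850
((A3 & A4) | ~A4) & ~(A2 & (A2 & A3)) = a·b on (0.4652, 0.8850) = 0.4117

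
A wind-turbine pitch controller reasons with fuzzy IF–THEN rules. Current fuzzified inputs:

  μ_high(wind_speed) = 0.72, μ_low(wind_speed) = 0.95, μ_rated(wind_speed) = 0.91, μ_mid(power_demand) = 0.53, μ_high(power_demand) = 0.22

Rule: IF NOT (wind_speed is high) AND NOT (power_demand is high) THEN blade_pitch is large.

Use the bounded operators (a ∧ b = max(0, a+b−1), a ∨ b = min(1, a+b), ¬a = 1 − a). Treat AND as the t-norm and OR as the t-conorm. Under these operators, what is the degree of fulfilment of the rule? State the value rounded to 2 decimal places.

firing strength: ¬high=1−0.72=0.28, ¬high=1−0.22=0.78; AND[max(0, a+b−1)] → w = 0.06

0.06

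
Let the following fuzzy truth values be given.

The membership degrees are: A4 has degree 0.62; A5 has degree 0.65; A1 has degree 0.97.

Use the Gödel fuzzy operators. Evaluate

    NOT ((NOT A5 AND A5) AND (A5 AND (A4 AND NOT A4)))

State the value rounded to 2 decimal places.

0.65

NOT A5 = 1 − 0.65 = 0.35
NOT A5 AND A5 = min(a, b) on (0.35, 0.65) = 0.35
NOT A4 = 1 − 0.62 = 0.38
A4 AND NOT A4 = min(a, b) on (0.62, 0.38) = 0.38
A5 AND (A4 AND NOT A4) = min(a, b) on (0.65, 0.38) = 0.38
(NOT A5 AND A5) AND (A5 AND (A4 AND NOT A4)) = min(a, b) on (0.35, 0.38) = 0.35
NOT ((NOT A5 AND A5) AND (A5 AND (A4 AND NOT A4))) = 1 − 0.35 = 0.65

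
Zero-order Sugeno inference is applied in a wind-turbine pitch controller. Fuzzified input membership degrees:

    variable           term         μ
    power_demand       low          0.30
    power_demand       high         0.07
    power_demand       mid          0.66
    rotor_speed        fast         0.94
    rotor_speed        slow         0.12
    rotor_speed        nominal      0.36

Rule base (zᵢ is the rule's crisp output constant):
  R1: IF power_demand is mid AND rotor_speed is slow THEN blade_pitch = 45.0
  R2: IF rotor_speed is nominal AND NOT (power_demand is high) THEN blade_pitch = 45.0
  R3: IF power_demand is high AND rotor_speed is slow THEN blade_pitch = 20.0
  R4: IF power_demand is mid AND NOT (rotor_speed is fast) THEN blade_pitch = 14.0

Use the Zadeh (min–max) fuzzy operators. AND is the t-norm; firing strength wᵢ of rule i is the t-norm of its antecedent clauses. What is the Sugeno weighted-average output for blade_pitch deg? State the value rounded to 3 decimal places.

R1 (z=45.0): mid=0.66, slow=0.12; AND[min(a, b)] → w = 0.12
R2 (z=45.0): nominal=0.36, ¬high=1−0.07=0.93; AND[min(a, b)] → w = 0.36
R3 (z=20.0): high=0.07, slow=0.12; AND[min(a, b)] → w = 0.07
R4 (z=14.0): mid=0.66, ¬fast=1−0.94=0.06; AND[min(a, b)] → w = 0.06
Weighted average = (0.12·45.0 + 0.36·45.0 + 0.07·20.0 + 0.06·14.0) / (0.12 + 0.36 + 0.07 + 0.06)
  = 23.8400 / 0.6100 = 39.082

39.082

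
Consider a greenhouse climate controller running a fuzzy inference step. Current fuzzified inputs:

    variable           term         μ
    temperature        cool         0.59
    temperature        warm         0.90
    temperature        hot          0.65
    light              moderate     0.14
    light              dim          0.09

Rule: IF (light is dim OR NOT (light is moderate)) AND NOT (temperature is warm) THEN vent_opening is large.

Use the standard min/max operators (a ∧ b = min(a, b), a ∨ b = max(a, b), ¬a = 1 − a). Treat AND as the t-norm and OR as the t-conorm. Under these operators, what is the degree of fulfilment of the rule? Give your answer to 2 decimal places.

0.10

firing strength: (dim=0.09 OR ¬moderate=1−0.14=0.86) = 0.86; AND[min(a, b)] with ¬warm=1−0.90=0.10 → w = 0.10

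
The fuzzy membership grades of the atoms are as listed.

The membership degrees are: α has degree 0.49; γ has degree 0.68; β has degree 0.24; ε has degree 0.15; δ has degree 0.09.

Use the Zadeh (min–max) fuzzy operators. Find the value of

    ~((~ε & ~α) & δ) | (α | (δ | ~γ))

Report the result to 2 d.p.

0.91

~ε = 1 − 0.15 = 0.85
~α = 1 − 0.49 = 0.51
~ε & ~α = min(a, b) on (0.85, 0.51) = 0.51
(~ε & ~α) & δ = min(a, b) on (0.51, 0.09) = 0.09
~((~ε & ~α) & δ) = 1 − 0.09 = 0.91
~γ = 1 − 0.68 = 0.32
δ | ~γ = max(a, b) on (0.09, 0.32) = 0.32
α | (δ | ~γ) = max(a, b) on (0.49, 0.32) = 0.49
~((~ε & ~α) & δ) | (α | (δ | ~γ)) = max(a, b) on (0.91, 0.49) = 0.91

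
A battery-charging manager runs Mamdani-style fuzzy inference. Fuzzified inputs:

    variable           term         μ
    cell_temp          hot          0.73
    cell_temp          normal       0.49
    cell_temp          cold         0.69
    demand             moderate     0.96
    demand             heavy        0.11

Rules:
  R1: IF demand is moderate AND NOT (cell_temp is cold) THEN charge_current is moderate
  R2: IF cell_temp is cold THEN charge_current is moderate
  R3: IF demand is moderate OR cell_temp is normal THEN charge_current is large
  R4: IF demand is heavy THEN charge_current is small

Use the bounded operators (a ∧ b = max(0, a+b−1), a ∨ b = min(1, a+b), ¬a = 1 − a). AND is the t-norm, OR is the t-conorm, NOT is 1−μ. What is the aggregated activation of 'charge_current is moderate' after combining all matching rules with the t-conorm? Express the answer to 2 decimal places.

R1: moderate=0.96, ¬cold=1−0.69=0.31; AND[max(0, a+b−1)] → w = 0.27
R2: cold=0.69 → w = 0.69
R3: moderate=0.96, normal=0.49; OR[min(1, a+b)] → w = 1.00
R4: heavy=0.11 → w = 0.11
Rules with consequent 'moderate': {R1, R2} → strengths 0.27, 0.69
Aggregate via t-conorm [min(1, a+b)]: 0.96

0.96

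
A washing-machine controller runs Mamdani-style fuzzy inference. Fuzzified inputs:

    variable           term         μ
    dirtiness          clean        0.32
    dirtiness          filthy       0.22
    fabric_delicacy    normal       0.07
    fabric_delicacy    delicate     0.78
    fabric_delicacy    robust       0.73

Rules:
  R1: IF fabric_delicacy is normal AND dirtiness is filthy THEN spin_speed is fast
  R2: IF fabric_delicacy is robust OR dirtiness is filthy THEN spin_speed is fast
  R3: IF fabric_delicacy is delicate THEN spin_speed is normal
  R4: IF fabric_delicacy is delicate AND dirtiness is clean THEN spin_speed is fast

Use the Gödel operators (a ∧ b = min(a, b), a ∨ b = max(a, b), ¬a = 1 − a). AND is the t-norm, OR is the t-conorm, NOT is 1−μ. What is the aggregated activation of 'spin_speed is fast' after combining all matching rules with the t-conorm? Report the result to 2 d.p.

0.73

R1: normal=0.07, filthy=0.22; AND[min(a, b)] → w = 0.07
R2: robust=0.73, filthy=0.22; OR[max(a, b)] → w = 0.73
R3: delicate=0.78 → w = 0.78
R4: delicate=0.78, clean=0.32; AND[min(a, b)] → w = 0.32
Rules with consequent 'fast': {R1, R2, R4} → strengths 0.07, 0.73, 0.32
Aggregate via t-conorm [max(a, b)]: 0.73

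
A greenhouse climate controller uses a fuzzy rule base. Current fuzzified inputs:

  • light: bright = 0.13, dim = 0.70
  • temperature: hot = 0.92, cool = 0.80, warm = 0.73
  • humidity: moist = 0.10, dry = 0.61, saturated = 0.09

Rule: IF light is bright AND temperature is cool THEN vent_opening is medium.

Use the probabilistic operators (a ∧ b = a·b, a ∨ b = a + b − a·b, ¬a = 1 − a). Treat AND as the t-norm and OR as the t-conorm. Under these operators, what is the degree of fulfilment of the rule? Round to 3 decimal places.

0.104

firing strength: bright=0.13, cool=0.80; AND[a·b] → w = 0.1040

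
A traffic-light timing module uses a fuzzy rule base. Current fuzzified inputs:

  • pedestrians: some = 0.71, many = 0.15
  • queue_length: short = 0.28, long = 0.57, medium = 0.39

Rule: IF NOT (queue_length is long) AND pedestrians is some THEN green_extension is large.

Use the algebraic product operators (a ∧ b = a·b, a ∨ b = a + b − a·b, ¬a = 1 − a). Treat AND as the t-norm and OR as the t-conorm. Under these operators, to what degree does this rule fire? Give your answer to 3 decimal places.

0.305

firing strength: ¬long=1−0.57=0.43, some=0.71; AND[a·b] → w = 0.3053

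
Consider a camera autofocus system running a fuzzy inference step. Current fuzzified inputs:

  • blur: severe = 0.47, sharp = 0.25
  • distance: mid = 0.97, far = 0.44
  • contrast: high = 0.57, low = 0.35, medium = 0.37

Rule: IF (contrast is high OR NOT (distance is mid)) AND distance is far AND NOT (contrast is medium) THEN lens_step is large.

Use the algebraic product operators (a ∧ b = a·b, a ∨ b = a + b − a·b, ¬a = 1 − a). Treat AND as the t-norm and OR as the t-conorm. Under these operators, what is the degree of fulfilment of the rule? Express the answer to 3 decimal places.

0.162

firing strength: (high=0.57 OR ¬mid=1−0.97=0.03) = 0.5829; AND[a·b] with far=0.44, ¬medium=1−0.37=0.63 → w = 0.1616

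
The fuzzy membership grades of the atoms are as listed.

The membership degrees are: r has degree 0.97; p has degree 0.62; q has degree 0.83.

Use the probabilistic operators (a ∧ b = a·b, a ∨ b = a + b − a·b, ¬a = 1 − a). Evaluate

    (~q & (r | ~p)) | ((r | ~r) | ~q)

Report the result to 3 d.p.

~q = 1 − 0.8300 = 0.1700
~p = 1 − 0.6200 = 0.3800
r | ~p = a + b − a·b on (0.9700, 0.3800) = 0.9814
~q & (r | ~p) = a·b on (0.1700, 0.9814) = 0.1668
~r = 1 − 0.9700 = 0.0300
r | ~r = a + b − a·b on (0.9700, 0.0300) = 0.9709
~q = 1 − 0.8300 = 0.1700
(r | ~r) | ~q = a + b − a·b on (0.9709, 0.1700) = 0.9758
(~q & (r | ~p)) | ((r | ~r) | ~q) = a + b − a·b on (0.1668, 0.9758) = 0.9799

0.980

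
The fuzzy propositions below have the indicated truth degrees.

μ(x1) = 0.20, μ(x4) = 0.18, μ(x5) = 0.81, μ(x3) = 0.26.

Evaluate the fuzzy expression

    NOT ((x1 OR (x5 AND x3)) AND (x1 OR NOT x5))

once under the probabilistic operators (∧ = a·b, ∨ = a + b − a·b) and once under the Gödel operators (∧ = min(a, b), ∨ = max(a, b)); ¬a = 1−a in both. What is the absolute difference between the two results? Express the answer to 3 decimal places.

Under probabilistic:
  x5 AND x3 = a·b on (0.8100, 0.2600) = 0.2106
  x1 OR (x5 AND x3) = a + b − a·b on (0.2000, 0.2106) = 0.3685
  NOT x5 = 1 − 0.8100 = 0.1900
  x1 OR NOT x5 = a + b − a·b on (0.2000, 0.1900) = 0.3520
  (x1 OR (x5 AND x3)) AND (x1 OR NOT x5) = a·b on (0.3685, 0.3520) = 0.1297
  NOT ((x1 OR (x5 AND x3)) AND (x1 OR NOT x5)) = 1 − 0.1297 = 0.8703
  → value = 0.8703
Under Gödel:
  x5 AND x3 = min(a, b) on (0.81, 0.26) = 0.26
  x1 OR (x5 AND x3) = max(a, b) on (0.20, 0.26) = 0.26
  NOT x5 = 1 − 0.81 = 0.19
  x1 OR NOT x5 = max(a, b) on (0.20, 0.19) = 0.20
  (x1 OR (x5 AND x3)) AND (x1 OR NOT x5) = min(a, b) on (0.26, 0.20) = 0.20
  NOT ((x1 OR (x5 AND x3)) AND (x1 OR NOT x5)) = 1 − 0.20 = 0.80
  → value = 0.8000
|0.8703 − 0.8000| = 0.070

0.070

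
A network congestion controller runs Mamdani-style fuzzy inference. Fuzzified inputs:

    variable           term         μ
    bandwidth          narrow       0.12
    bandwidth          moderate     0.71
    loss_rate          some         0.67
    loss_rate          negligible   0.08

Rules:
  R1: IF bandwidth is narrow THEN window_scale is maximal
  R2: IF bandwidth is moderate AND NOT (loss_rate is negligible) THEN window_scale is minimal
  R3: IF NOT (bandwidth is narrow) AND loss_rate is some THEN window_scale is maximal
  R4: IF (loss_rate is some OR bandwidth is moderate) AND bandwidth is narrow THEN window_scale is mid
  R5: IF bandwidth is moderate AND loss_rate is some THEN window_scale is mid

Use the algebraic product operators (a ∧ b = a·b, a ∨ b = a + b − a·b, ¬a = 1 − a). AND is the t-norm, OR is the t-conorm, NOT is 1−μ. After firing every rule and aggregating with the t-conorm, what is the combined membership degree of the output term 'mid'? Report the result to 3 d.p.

R1: narrow=0.12 → w = 0.1200
R2: moderate=0.71, ¬negligible=1−0.08=0.92; AND[a·b] → w = 0.6532
R3: ¬narrow=1−0.12=0.88, some=0.67; AND[a·b] → w = 0.5896
R4: (some=0.67 OR moderate=0.71) = 0.9043; AND[a·b] with narrow=0.12 → w = 0.1085
R5: moderate=0.71, some=0.67; AND[a·b] → w = 0.4757
Rules with consequent 'mid': {R4, R5} → strengths 0.1085, 0.4757
Aggregate via t-conorm [a + b − a·b]: 0.5326

0.533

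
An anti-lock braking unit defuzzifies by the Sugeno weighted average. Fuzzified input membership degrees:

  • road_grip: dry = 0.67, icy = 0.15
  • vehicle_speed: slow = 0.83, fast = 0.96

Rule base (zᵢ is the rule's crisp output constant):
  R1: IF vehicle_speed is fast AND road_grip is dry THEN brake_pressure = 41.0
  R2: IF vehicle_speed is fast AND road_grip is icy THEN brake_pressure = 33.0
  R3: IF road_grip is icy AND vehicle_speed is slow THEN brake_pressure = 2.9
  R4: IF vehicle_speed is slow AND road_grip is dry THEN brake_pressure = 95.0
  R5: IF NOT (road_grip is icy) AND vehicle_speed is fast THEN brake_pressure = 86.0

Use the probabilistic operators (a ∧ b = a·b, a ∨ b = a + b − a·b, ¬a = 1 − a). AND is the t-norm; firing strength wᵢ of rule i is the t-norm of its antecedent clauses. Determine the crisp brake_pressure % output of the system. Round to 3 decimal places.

67.646

R1 (z=41.0): fast=0.96, dry=0.67; AND[a·b] → w = 0.6432
R2 (z=33.0): fast=0.96, icy=0.15; AND[a·b] → w = 0.1440
R3 (z=2.9): icy=0.15, slow=0.83; AND[a·b] → w = 0.1245
R4 (z=95.0): slow=0.83, dry=0.67; AND[a·b] → w = 0.5561
R5 (z=86.0): ¬icy=1−0.15=0.85, fast=0.96; AND[a·b] → w = 0.8160
Weighted average = (0.6432·41.0 + 0.1440·33.0 + 0.1245·2.9 + 0.5561·95.0 + 0.8160·86.0) / (0.6432 + 0.1440 + 0.1245 + 0.5561 + 0.8160)
  = 154.4898 / 2.2838 = 67.646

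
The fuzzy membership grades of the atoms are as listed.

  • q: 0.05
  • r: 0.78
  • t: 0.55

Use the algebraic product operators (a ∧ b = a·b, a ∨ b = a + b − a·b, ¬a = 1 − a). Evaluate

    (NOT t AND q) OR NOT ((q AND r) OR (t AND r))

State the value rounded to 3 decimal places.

0.559

NOT t = 1 − 0.5500 = 0.4500
NOT t AND q = a·b on (0.4500, 0.0500) = 0.0225
q AND r = a·b on (0.0500, 0.7800) = 0.0390
t AND r = a·b on (0.5500, 0.7800) = 0.4290
(q AND r) OR (t AND r) = a + b − a·b on (0.0390, 0.4290) = 0.4513
NOT ((q AND r) OR (t AND r)) = 1 − 0.4513 = 0.5487
(NOT t AND q) OR NOT ((q AND r) OR (t AND r)) = a + b − a·b on (0.0225, 0.5487) = 0.5589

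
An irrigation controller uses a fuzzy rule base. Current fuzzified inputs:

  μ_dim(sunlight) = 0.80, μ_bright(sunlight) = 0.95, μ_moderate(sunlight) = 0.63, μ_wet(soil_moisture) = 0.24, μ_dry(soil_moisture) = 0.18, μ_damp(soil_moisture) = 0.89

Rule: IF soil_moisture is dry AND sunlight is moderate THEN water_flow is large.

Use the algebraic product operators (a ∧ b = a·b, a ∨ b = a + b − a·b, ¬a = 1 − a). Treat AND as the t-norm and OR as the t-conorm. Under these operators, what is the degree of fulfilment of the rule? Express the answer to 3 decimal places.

0.113

firing strength: dry=0.18, moderate=0.63; AND[a·b] → w = 0.1134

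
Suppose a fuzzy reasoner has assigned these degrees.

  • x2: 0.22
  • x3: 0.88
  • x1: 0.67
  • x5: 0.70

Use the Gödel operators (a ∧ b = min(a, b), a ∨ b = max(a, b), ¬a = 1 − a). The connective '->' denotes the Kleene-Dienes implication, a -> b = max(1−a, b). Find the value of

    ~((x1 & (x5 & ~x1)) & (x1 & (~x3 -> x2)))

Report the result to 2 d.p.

0.67

~x1 = 1 − 0.67 = 0.33
x5 & ~x1 = min(a, b) on (0.70, 0.33) = 0.33
x1 & (x5 & ~x1) = min(a, b) on (0.67, 0.33) = 0.33
~x3 = 1 − 0.88 = 0.12
~x3 -> x2  [Kleene-Dienes: max(1−a, b)] with a=0.12, b=0.22 → 0.88
x1 & (~x3 -> x2) = min(a, b) on (0.67, 0.88) = 0.67
(x1 & (x5 & ~x1)) & (x1 & (~x3 -> x2)) = min(a, b) on (0.33, 0.67) = 0.33
~((x1 & (x5 & ~x1)) & (x1 & (~x3 -> x2))) = 1 − 0.33 = 0.67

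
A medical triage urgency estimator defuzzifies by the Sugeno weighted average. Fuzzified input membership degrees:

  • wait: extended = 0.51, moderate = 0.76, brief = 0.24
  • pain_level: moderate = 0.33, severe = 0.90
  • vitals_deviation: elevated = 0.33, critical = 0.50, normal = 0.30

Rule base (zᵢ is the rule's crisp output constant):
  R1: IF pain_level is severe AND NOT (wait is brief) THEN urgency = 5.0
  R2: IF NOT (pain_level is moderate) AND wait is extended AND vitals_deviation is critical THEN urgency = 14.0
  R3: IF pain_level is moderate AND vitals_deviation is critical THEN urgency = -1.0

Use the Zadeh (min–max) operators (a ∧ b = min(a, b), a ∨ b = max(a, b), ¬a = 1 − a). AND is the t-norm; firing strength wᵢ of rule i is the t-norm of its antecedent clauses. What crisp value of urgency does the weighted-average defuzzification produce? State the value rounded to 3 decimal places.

R1 (z=5.0): severe=0.90, ¬brief=1−0.24=0.76; AND[min(a, b)] → w = 0.76
R2 (z=14.0): ¬moderate=1−0.33=0.67, extended=0.51, critical=0.50; AND[min(a, b)] → w = 0.50
R3 (z=-1.0): moderate=0.33, critical=0.50; AND[min(a, b)] → w = 0.33
Weighted average = (0.76·5.0 + 0.50·14.0 + 0.33·-1.0) / (0.76 + 0.50 + 0.33)
  = 10.4700 / 1.5900 = 6.585

6.585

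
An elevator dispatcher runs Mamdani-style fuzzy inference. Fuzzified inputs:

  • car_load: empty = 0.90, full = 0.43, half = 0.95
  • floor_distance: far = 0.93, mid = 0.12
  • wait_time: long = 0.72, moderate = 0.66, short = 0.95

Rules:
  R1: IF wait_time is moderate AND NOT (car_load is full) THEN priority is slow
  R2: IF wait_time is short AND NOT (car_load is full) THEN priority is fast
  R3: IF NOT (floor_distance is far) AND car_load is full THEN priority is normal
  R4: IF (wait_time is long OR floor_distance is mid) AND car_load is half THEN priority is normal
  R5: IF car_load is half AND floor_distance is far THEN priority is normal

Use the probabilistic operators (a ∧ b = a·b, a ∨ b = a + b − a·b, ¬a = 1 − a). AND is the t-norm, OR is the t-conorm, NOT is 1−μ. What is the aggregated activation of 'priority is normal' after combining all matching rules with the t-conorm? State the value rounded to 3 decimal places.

R1: moderate=0.66, ¬full=1−0.43=0.57; AND[a·b] → w = 0.3762
R2: short=0.95, ¬full=1−0.43=0.57; AND[a·b] → w = 0.5415
R3: ¬far=1−0.93=0.07, full=0.43; AND[a·b] → w = 0.0301
R4: (long=0.72 OR mid=0.12) = 0.7536; AND[a·b] with half=0.95 → w = 0.7159
R5: half=0.95, far=0.93; AND[a·b] → w = 0.8835
Rules with consequent 'normal': {R3, R4, R5} → strengths 0.0301, 0.7159, 0.8835
Aggregate via t-conorm [a + b − a·b]: 0.9679

0.968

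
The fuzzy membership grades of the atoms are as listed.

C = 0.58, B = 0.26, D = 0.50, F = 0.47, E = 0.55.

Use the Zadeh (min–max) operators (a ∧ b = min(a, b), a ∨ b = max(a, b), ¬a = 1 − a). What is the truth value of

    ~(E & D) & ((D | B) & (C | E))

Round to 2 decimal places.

E & D = min(a, b) on (0.55, 0.50) = 0.50
~(E & D) = 1 − 0.50 = 0.50
D | B = max(a, b) on (0.50, 0.26) = 0.50
C | E = max(a, b) on (0.58, 0.55) = 0.58
(D | B) & (C | E) = min(a, b) on (0.50, 0.58) = 0.50
~(E & D) & ((D | B) & (C | E)) = min(a, b) on (0.50, 0.50) = 0.50

0.50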